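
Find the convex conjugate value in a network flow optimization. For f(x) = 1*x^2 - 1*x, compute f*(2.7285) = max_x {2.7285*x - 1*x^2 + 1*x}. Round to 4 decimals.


f*(y) = sup_x {y*x - a*x^2 - b*x} = sup_x {(y-b)*x - a*x^2}
FOC: (y - b) - 2a*x = 0 => x* = (y - b)/(2a)
x* = (2.7285 + 1)/(2*1) = 1.8643
f*(2.7285) = (y-b)^2/(4a) = (2.7285 + 1)^2/(4*1)
= 13.9017/4 = 3.4754


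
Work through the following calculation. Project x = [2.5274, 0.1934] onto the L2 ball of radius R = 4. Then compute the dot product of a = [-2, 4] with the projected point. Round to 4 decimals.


Step 1: Compute ||x|| (intermediates to 6 decimals).
||x|| = sqrt(2.5274^2 + 0.1934^2) = 2.534789
Step 2: Project.
Since ||x|| <= R, proj = x (no scaling needed).
proj(x) = [2.5274, 0.1934]
Step 3: Dot product.
a^T * proj(x) = -2*2.5274 + 4*0.1934 = -4.2812


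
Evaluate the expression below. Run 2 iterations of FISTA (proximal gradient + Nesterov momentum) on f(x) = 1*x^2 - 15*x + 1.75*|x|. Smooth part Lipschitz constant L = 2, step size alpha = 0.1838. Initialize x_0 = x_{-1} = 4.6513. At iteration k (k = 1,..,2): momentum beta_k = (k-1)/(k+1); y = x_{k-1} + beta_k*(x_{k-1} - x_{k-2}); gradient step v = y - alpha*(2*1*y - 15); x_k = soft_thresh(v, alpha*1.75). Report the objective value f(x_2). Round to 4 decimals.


FISTA on f(x) = 1*x^2 - 15*x + 1.75*|x|
L = 2, alpha = 0.1838
Iteration 1: beta = 0.0, y = 4.6513 + 0.0*(4.6513 - 4.6513) = 4.6513
  grad(y) = -5.6974, v = y - alpha*grad = 5.6985
  prox(v) = soft_thresh(5.6985, 0.3217) = 5.3768
Iteration 2: beta = 0.3333, y = 5.3768 + 0.3333*(5.3768 - 4.6513) = 5.6187
  grad(y) = -3.7626, v = y - alpha*grad = 6.3103
  prox(v) = soft_thresh(6.3103, 0.3217) = 5.9886
f(x_2) = 1*5.9886^2 - 15*5.9886 + 1.75*|5.9886| = -43.4856


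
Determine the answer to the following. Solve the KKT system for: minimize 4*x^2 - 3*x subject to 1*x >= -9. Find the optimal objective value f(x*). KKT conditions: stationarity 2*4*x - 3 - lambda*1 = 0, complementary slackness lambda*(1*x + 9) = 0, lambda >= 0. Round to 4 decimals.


Step 1: Try lambda = 0 (constraint inactive).
Stationarity: 2*4*x - 3 = 0
x* = 3/(2*4) = 0.375
Check constraint: 1*0.375 = 0.375 >= -9 -- satisfied.
Step 2: Compute optimal value.
f(x*) = 4*0.375^2 - 3*0.375 = -0.5625


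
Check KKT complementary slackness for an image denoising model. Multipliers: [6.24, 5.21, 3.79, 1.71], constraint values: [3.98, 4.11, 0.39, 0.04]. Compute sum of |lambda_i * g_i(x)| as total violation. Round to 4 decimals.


KKT complementary slackness check:
lambda_1 * g_1 = 6.24 * 3.98 = 24.8352
lambda_2 * g_2 = 5.21 * 4.11 = 21.4131
lambda_3 * g_3 = 3.79 * 0.39 = 1.4781
lambda_4 * g_4 = 1.71 * 0.04 = 0.0684
Total violation = 24.8352 + 21.4131 + 1.4781 + 0.0684 = 47.7948


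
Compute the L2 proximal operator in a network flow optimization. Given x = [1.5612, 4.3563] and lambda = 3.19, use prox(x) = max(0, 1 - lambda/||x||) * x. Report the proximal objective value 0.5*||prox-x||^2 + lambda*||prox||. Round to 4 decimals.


Step 1: Compute ||x||.
||x|| = 4.6276
Step 2: Compute scaling factor.
scale = max(0, 1 - 3.19/4.6276) = 0.3107
Step 3: prox(x) = [0.485, 1.3533]
||prox(x)|| = 1.4376
Step 4: Proximal objective.
0.5*||prox-x||^2 = 5.0881
lambda*||prox|| = 4.5859
Total = 9.674


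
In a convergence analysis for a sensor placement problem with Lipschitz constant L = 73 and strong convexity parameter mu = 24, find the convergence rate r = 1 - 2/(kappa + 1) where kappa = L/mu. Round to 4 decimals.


Step 1: Compute the condition number.
kappa = L/mu = 73/24 = 3.0417
Step 2: Compute the convergence rate.
r = 1 - 2/(kappa + 1) = 1 - 2*mu/(L + mu) = (L - mu)/(L + mu) = 49/97 = 0.5052


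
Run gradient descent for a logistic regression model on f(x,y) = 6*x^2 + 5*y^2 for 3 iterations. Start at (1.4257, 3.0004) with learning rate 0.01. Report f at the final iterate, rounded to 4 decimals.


Gradient descent on f(x,y) = 6*x^2 + 5*y^2.
Starting point: (1.4257, 3.0004), alpha = 0.01
Step 1: grad_x = 2*6*1.4257 = 17.1084, grad_y = 2*5*3.0004 = 30.004
  x_1 = 1.4257 - 0.01*17.1084 = 1.2546
  y_1 = 3.0004 - 0.01*30.004 = 2.7004
Step 2: grad_x = 2*6*1.2546 = 15.0554, grad_y = 2*5*2.7004 = 27.0036
  x_2 = 1.2546 - 0.01*15.0554 = 1.1041
  y_2 = 2.7004 - 0.01*27.0036 = 2.4303
Step 3: grad_x = 2*6*1.1041 = 13.2487, grad_y = 2*5*2.4303 = 24.3032
  x_3 = 1.1041 - 0.01*13.2487 = 0.9716
  y_3 = 2.4303 - 0.01*24.3032 = 2.1873
f(0.9716, 2.1873) = 6*0.9716^2 + 5*2.1873^2 = 29.585


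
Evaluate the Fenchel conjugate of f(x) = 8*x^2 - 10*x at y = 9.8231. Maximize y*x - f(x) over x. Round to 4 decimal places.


f*(y) = sup_x {y*x - a*x^2 - b*x} = sup_x {(y-b)*x - a*x^2}
FOC: (y - b) - 2a*x = 0 => x* = (y - b)/(2a)
x* = (9.8231 + 10)/(2*8) = 1.2389
f*(9.8231) = (y-b)^2/(4a) = (9.8231 + 10)^2/(4*8)
= 392.9553/32 = 12.2799


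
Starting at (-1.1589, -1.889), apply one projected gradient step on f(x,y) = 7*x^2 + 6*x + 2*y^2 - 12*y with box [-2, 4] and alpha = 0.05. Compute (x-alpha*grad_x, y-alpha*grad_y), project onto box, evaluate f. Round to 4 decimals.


Step 1: Compute gradient at (-1.1589, -1.889).
grad_x = 2*7*-1.1589 + 6 = -10.2246
grad_y = 2*2*-1.889 - 12 = -19.556
Step 2: Gradient step.
x_raw = -1.1589 - 0.05*-10.2246 = -0.6477
y_raw = -1.889 - 0.05*-19.556 = -0.9112
Step 3: Project onto [-2, 4].
x_proj = clip(-0.6477) = -0.6477
y_proj = clip(-0.9112) = -0.9112
Step 4: Evaluate f.
f(-0.6477, -0.9112) = 11.6453


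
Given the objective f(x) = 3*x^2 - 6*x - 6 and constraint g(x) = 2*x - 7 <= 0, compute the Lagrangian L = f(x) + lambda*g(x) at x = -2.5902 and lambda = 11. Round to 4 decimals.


Step 1: Evaluate f(x).
f(-2.5902) = 3*(-2.5902)^2 - 6*(-2.5902) - 6 = 29.6686
Step 2: Evaluate g(x).
g(-2.5902) = 2*-2.5902 - 7 = -12.1804
Step 3: Compute Lagrangian.
L = 29.6686 + 11*-12.1804 = -104.3158


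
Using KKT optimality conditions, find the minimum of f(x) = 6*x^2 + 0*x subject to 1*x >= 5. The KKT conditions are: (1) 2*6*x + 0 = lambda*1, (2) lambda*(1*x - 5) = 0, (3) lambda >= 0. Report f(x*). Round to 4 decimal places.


Step 1: Try lambda = 0 (constraint inactive).
x_unc = 0/(2*6) = 0.0
Check: 1*0.0 = 0.0 < 5 -- violated!
Step 2: Constraint must be active: 1*x = 5
x* = 5/1 = 5.0
lambda = (2*6*5.0 + 0)/1 = 60.0
Step 3: Compute optimal value.
f(x*) = 6*5.0^2 + 0*5.0 = 150.0


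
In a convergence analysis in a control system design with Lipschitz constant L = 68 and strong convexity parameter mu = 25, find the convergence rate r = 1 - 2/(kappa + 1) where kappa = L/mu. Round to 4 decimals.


Step 1: Compute the condition number.
kappa = L/mu = 68/25 = 2.72
Step 2: Compute the convergence rate.
r = 1 - 2/(kappa + 1) = 1 - 2*mu/(L + mu) = (L - mu)/(L + mu) = 43/93 = 0.4624


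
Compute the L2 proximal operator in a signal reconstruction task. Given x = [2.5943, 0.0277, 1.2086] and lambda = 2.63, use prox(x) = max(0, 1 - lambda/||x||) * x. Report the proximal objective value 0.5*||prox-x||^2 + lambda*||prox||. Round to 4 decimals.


Step 1: Compute ||x||.
||x|| = 2.8621
Step 2: Compute scaling factor.
scale = max(0, 1 - 2.63/2.8621) = 0.0811
Step 3: prox(x) = [0.2104, 0.0022, 0.098]
||prox(x)|| = 0.2321
Step 4: Proximal objective.
0.5*||prox-x||^2 = 3.4585
lambda*||prox|| = 0.6104
Total = 4.069


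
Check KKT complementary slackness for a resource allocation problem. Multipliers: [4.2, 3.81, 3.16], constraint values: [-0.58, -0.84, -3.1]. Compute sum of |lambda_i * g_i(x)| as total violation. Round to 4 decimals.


KKT complementary slackness check:
lambda_1 * g_1 = 4.2 * -0.58 = -2.436
lambda_2 * g_2 = 3.81 * -0.84 = -3.2004
lambda_3 * g_3 = 3.16 * -3.1 = -9.796
Total violation = 2.436 + 3.2004 + 9.796 = 15.4324


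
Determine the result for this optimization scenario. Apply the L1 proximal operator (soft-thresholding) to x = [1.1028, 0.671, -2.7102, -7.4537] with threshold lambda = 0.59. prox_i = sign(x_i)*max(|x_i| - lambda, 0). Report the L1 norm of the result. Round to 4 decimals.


Soft-thresholding with lambda = 0.59:
prox(1.1028) = sign(1.1028)*max(|1.1028| - 0.59, 0) = 0.5128
prox(0.671) = sign(0.671)*max(|0.671| - 0.59, 0) = 0.081
prox(-2.7102) = sign(-2.7102)*max(|-2.7102| - 0.59, 0) = -2.1202
prox(-7.4537) = sign(-7.4537)*max(|-7.4537| - 0.59, 0) = -6.8637
prox(x) = [0.5128, 0.081, -2.1202, -6.8637]
||prox(x)||_1 = 0.5128 + 0.081 + 2.1202 + 6.8637 = 9.5777


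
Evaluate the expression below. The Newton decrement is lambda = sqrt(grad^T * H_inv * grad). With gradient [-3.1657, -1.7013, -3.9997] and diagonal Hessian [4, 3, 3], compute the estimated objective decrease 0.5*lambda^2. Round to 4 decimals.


Step 1: H is diagonal, so H^(-1) * g = [-0.7914, -0.5671, -1.3332].
Step 2: g^T H^(-1) g = sum_i g_i^2 / H_ii
  = (-3.1657)^2/4 + (-1.7013)^2/3 + (-3.9997)^2/3
  = 2.5054 + 0.9648 + 5.3325 = 8.8028
Step 3: Objective decrease = 0.5 * g^T H^(-1) g = 4.4014


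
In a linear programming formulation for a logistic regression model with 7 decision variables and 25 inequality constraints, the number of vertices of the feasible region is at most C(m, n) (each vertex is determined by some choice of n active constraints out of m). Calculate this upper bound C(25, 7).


Each vertex corresponds to some choice of n active constraints out of m, so the number of vertices is at most C(m, n) = m! / (n!(m-n)!).
m = 25, n = 7
Numerator: 25 * 24 * 23 * 22 * 21 * 20 * 19
Denominator: 7! = 5040
C(25, 7) = 480700


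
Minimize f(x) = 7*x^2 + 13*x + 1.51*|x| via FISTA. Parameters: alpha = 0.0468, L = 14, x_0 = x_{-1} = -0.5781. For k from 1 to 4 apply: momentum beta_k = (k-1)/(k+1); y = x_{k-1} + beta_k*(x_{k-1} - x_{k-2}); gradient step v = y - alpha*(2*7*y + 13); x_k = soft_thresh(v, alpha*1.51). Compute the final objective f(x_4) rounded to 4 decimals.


FISTA on f(x) = 7*x^2 + 13*x + 1.51*|x|
L = 14, alpha = 0.0468
Iteration 1: beta = 0.0, y = -0.5781 + 0.0*(-0.5781 + 0.5781) = -0.5781
  grad(y) = 4.9066, v = y - alpha*grad = -0.8077
  prox(v) = soft_thresh(-0.8077, 0.0707) = -0.7371
Iteration 2: beta = 0.3333, y = -0.7371 + 0.3333*(-0.7371 + 0.5781) = -0.79
  grad(y) = 1.9393, v = y - alpha*grad = -0.8808
  prox(v) = soft_thresh(-0.8808, 0.0707) = -0.8101
Iteration 3: beta = 0.5, y = -0.8101 + 0.5*(-0.8101 + 0.7371) = -0.8467
  grad(y) = 1.1465, v = y - alpha*grad = -0.9003
  prox(v) = soft_thresh(-0.9003, 0.0707) = -0.8297
Iteration 4: beta = 0.6, y = -0.8297 + 0.6*(-0.8297 + 0.8101) = -0.8414
  grad(y) = 1.2206, v = y - alpha*grad = -0.8985
  prox(v) = soft_thresh(-0.8985, 0.0707) = -0.8278
f(x_4) = 7*(-0.8278)^2 + 13*(-0.8278) + 1.51*|-0.8278| = -4.7146


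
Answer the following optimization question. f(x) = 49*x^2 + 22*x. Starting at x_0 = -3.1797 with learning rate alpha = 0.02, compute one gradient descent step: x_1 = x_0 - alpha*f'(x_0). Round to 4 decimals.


We compute the gradient at x_0 and apply the update.
f'(x) = 98*x + 22
f'(-3.1797) = 98*-3.1797 + 22 = -289.6106
x_1 = -3.1797 - 0.02*-289.6106 = 2.6125


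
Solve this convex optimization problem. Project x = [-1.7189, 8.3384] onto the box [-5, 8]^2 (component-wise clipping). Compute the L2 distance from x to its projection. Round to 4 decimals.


Project each component onto [-5, 8].
clip(-1.7189) = -1.7189, clip(8.3384) = 8.0
Projection = [-1.7189, 8.0]
Squared diffs: [0.0, 0.1145]
Distance = sqrt(0.1145) = 0.3384


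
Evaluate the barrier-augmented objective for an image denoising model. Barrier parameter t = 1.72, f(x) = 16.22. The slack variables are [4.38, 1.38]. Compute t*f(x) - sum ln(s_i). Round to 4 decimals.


Step 1: Compute log-barrier.
ln values: [1.477, 0.3221]
phi = -(1.477 + 0.3221) = -1.7991
Step 2: Compute augmented objective.
t*f(x) = 1.72*16.22 = 27.8984
Total = 27.8984 - 1.7991 = 26.0993


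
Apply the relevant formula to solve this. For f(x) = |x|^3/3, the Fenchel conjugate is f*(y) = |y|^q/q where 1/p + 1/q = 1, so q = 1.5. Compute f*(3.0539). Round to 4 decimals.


The conjugate exponent q satisfies 1/p + 1/q = 1.
p = 3, so q = 3/(3 - 1) = 1.5
|y|^q = 3.0539^1.5 = 5.3368
f*(3.0539) = 5.3368 / 1.5 = 3.5579


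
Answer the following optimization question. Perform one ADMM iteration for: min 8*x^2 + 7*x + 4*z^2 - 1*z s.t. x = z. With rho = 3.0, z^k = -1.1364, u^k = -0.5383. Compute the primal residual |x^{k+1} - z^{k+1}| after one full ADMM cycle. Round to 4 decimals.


ADMM iteration with rho = 3.0, z^k = -1.1364, u^k = -0.5383
Step 1: x-update.
Minimize 8*x^2 + 7*x + (3.0/2)*(x + 1.1364 - 0.5383)^2
FOC: (2*8 + 3.0)*x = -7 + 3.0*(-1.1364 + 0.5383)
x^{k+1} = -0.4629
Step 2: z-update.
Minimize 4*z^2 - 1*z + (3.0/2)*(-0.4629 - z - 0.5383)^2
FOC: (2*4 + 3.0)*z = 1 + 3.0*(-0.4629 - 0.5383)
z^{k+1} = -0.1821
Step 3: u-update.
u^{k+1} = -0.5383 - 0.4629 + 0.1821 = -0.819
Step 4: Primal residual = |-0.4629 + 0.1821| = 0.2807


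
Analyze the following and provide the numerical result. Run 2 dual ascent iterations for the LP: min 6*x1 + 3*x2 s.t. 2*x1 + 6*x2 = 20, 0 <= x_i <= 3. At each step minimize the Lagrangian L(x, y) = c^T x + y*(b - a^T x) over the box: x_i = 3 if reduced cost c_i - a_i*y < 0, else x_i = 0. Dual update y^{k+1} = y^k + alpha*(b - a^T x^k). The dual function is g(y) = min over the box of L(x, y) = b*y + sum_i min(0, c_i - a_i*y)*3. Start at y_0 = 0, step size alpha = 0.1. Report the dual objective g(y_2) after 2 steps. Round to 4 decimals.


Dual ascent for LP: min 6*x1 + 3*x2, 2*x1 + 6*x2 = 20, 0 <= x_i <= 3
Step 1: y^k = 0.0, reduced costs: (6.0, 3.0)
  x^k = (0.0, 0.0), subgradient = b - a^T x = 20.0
  y^{k+1} = 0.0 + 0.1*20.0 = 2.0
Step 2: y^k = 2.0, reduced costs: (2.0, -9.0)
  x^k = (0.0, 3.0), subgradient = b - a^T x = 2.0
  y^{k+1} = 2.0 + 0.1*2.0 = 2.2
Dual objective at y_2 = 2.2: reduced costs (1.6, -10.2), box minimizer x = (0.0, 3.0)
g(y_2) = b*y + (c1 - a1*y)*x1 + (c2 - a2*y)*x2 = 20*2.2 + 1.6*0.0 + (-10.2)*3.0 = 44.0 + 0.0 - 30.6 = 13.4


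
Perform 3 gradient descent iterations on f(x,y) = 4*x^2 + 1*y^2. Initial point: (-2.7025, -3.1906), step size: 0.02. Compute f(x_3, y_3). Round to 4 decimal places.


Gradient descent on f(x,y) = 4*x^2 + 1*y^2.
Starting point: (-2.7025, -3.1906), alpha = 0.02
Step 1: grad_x = 2*4*-2.7025 = -21.62, grad_y = 2*1*-3.1906 = -6.3812
  x_1 = -2.7025 - 0.02*-21.62 = -2.2701
  y_1 = -3.1906 - 0.02*-6.3812 = -3.063
Step 2: grad_x = 2*4*-2.2701 = -18.1608, grad_y = 2*1*-3.063 = -6.126
  x_2 = -2.2701 - 0.02*-18.1608 = -1.9069
  y_2 = -3.063 - 0.02*-6.126 = -2.9405
Step 3: grad_x = 2*4*-1.9069 = -15.2551, grad_y = 2*1*-2.9405 = -5.8809
  x_3 = -1.9069 - 0.02*-15.2551 = -1.6018
  y_3 = -2.9405 - 0.02*-5.8809 = -2.8228
f(-1.6018, -2.8228) = 4*(-1.6018)^2 + 1*(-2.8228)^2 = 18.2312


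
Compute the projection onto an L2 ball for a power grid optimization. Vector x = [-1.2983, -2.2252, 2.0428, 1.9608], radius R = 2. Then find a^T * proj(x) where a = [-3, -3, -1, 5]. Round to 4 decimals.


Step 1: Compute ||x|| (intermediates to 6 decimals).
||x|| = sqrt((-1.2983)^2 + (-2.2252)^2 + 2.0428^2 + 1.9608^2) = 3.828168
Step 2: Project.
Since ||x|| > R, scale = R/||x|| = 2/3.828168 = 0.522443, proj(x) = scale * x
proj(x) = [-0.678288, -1.16254, 1.067247, 1.024406]
Step 3: Dot product.
a^T * proj(x) = -3*(-0.678288) - 3*(-1.16254) - 1*1.067247 + 5*1.024406 = 9.5773


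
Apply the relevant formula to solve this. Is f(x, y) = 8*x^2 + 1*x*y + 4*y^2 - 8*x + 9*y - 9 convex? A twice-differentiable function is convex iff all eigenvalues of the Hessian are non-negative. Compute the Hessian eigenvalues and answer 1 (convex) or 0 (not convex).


The Hessian of f(x,y) = 8*x^2 + 1*x*y + 4*y^2 - 8*x + 9*y - 9 is:
H = [[16, 1], [1, 8]]
Trace = 16 + 8 = 24
Determinant = 16*8 - (1)^2 = 127
Discriminant = (24)^2 - 4*127 = 68.0
Eigenvalues: lambda_1 = 7.8769, lambda_2 = 16.1231
The function is convex.

1


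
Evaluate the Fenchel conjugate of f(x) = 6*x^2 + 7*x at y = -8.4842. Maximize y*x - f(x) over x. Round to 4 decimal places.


f*(y) = sup_x {y*x - a*x^2 - b*x} = sup_x {(y-b)*x - a*x^2}
FOC: (y - b) - 2a*x = 0 => x* = (y - b)/(2a)
x* = (-8.4842 - 7)/(2*6) = -1.2904
f*(-8.4842) = (y-b)^2/(4a) = (-8.4842 - 7)^2/(4*6)
= 239.7604/24 = 9.99


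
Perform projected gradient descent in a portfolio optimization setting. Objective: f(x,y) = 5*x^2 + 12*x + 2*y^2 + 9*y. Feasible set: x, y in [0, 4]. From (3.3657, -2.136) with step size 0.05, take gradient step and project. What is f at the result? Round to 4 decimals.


Step 1: Compute gradient at (3.3657, -2.136).
grad_x = 2*5*3.3657 + 12 = 45.657
grad_y = 2*2*-2.136 + 9 = 0.456
Step 2: Gradient step.
x_raw = 3.3657 - 0.05*45.657 = 1.0829
y_raw = -2.136 - 0.05*0.456 = -2.1588
Step 3: Project onto [0, 4].
x_proj = clip(1.0829) = 1.0829
y_proj = clip(-2.1588) = 0.0
Step 4: Evaluate f.
f(1.0829, 0.0) = 18.857


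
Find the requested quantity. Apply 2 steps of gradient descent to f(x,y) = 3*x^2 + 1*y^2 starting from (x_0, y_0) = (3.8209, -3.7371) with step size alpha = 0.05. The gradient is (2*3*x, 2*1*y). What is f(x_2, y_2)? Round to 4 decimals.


Gradient descent on f(x,y) = 3*x^2 + 1*y^2.
Starting point: (3.8209, -3.7371), alpha = 0.05
Step 1: grad_x = 2*3*3.8209 = 22.9254, grad_y = 2*1*-3.7371 = -7.4742
  x_1 = 3.8209 - 0.05*22.9254 = 2.6746
  y_1 = -3.7371 - 0.05*-7.4742 = -3.3634
Step 2: grad_x = 2*3*2.6746 = 16.0478, grad_y = 2*1*-3.3634 = -6.7268
  x_2 = 2.6746 - 0.05*16.0478 = 1.8722
  y_2 = -3.3634 - 0.05*-6.7268 = -3.0271
f(1.8722, -3.0271) = 3*1.8722^2 + 1*(-3.0271)^2 = 19.6789


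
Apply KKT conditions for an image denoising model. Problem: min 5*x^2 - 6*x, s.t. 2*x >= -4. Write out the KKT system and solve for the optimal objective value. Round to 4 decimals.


Step 1: Try lambda = 0 (constraint inactive).
Stationarity: 2*5*x - 6 = 0
x* = 6/(2*5) = 0.6
Check constraint: 2*0.6 = 1.2 >= -4 -- satisfied.
Step 2: Compute optimal value.
f(x*) = 5*0.6^2 - 6*0.6 = -1.8


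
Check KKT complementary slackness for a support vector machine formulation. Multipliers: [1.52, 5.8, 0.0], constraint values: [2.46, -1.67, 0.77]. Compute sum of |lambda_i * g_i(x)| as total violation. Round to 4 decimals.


KKT complementary slackness check:
lambda_1 * g_1 = 1.52 * 2.46 = 3.7392
lambda_2 * g_2 = 5.8 * -1.67 = -9.686
lambda_3 * g_3 = 0.0 * 0.77 = 0.0
Total violation = 3.7392 + 9.686 + 0.0 = 13.4252


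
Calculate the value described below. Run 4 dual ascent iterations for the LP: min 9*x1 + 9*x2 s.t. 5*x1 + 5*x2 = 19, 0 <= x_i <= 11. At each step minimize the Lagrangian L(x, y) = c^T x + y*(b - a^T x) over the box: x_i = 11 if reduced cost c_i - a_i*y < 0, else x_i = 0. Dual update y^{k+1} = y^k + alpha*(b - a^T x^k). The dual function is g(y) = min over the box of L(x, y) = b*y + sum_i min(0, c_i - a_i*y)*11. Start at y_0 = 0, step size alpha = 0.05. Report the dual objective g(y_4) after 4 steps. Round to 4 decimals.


Dual ascent for LP: min 9*x1 + 9*x2, 5*x1 + 5*x2 = 19, 0 <= x_i <= 11
Step 1: y^k = 0.0, reduced costs: (9.0, 9.0)
  x^k = (0.0, 0.0), subgradient = b - a^T x = 19.0
  y^{k+1} = 0.0 + 0.05*19.0 = 0.95
Step 2: y^k = 0.95, reduced costs: (4.25, 4.25)
  x^k = (0.0, 0.0), subgradient = b - a^T x = 19.0
  y^{k+1} = 0.95 + 0.05*19.0 = 1.9
Step 3: y^k = 1.9, reduced costs: (-0.5, -0.5)
  x^k = (11.0, 11.0), subgradient = b - a^T x = -91.0
  y^{k+1} = 1.9 + 0.05*-91.0 = -2.65
Step 4: y^k = -2.65, reduced costs: (22.25, 22.25)
  x^k = (0.0, 0.0), subgradient = b - a^T x = 19.0
  y^{k+1} = -2.65 + 0.05*19.0 = -1.7
Dual objective at y_4 = -1.7: reduced costs (17.5, 17.5), box minimizer x = (0.0, 0.0)
g(y_4) = b*y + (c1 - a1*y)*x1 + (c2 - a2*y)*x2 = 19*(-1.7) + 17.5*0.0 + 17.5*0.0 = -32.3 + 0.0 + 0.0 = -32.3


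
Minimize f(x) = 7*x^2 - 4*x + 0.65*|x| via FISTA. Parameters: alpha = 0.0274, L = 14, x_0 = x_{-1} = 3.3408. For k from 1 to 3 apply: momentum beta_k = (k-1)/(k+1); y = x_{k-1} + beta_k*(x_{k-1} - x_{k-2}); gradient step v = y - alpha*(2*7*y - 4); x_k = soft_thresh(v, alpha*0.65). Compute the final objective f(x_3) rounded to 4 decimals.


FISTA on f(x) = 7*x^2 - 4*x + 0.65*|x|
L = 14, alpha = 0.0274
Iteration 1: beta = 0.0, y = 3.3408 + 0.0*(3.3408 - 3.3408) = 3.3408
  grad(y) = 42.7712, v = y - alpha*grad = 2.1689
  prox(v) = soft_thresh(2.1689, 0.0178) = 2.1511
Iteration 2: beta = 0.3333, y = 2.1511 + 0.3333*(2.1511 - 3.3408) = 1.7545
  grad(y) = 20.5627, v = y - alpha*grad = 1.1911
  prox(v) = soft_thresh(1.1911, 0.0178) = 1.1733
Iteration 3: beta = 0.5, y = 1.1733 + 0.5*(1.1733 - 2.1511) = 0.6843
  grad(y) = 5.5809, v = y - alpha*grad = 0.5314
  prox(v) = soft_thresh(0.5314, 0.0178) = 0.5136
f(x_3) = 7*0.5136^2 - 4*0.5136 + 0.65*|0.5136| = 0.126


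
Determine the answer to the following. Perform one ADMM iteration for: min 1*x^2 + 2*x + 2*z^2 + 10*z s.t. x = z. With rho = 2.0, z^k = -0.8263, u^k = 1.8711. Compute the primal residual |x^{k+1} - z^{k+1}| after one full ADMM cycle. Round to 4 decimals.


ADMM iteration with rho = 2.0, z^k = -0.8263, u^k = 1.8711
Step 1: x-update.
Minimize 1*x^2 + 2*x + (2.0/2)*(x + 0.8263 + 1.8711)^2
FOC: (2*1 + 2.0)*x = -2 + 2.0*(-0.8263 - 1.8711)
x^{k+1} = -1.8487
Step 2: z-update.
Minimize 2*z^2 + 10*z + (2.0/2)*(-1.8487 - z + 1.8711)^2
FOC: (2*2 + 2.0)*z = -10 + 2.0*(-1.8487 + 1.8711)
z^{k+1} = -1.6592
Step 3: u-update.
u^{k+1} = 1.8711 - 1.8487 + 1.6592 = 1.6816
Step 4: Primal residual = |-1.8487 + 1.6592| = 0.1895


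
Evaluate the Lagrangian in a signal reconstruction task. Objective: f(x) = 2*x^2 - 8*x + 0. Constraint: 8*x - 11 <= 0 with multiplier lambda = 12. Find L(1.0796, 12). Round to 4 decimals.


Step 1: Evaluate f(x).
f(1.0796) = 2*1.0796^2 - 8*1.0796 + 0 = -6.3057
Step 2: Evaluate g(x).
g(1.0796) = 8*1.0796 - 11 = -2.3632
Step 3: Compute Lagrangian.
L = -6.3057 + 12*-2.3632 = -34.6641


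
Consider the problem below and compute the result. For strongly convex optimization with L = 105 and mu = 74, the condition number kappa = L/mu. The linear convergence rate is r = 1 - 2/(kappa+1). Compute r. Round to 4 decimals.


Step 1: Compute the condition number.
kappa = L/mu = 105/74 = 1.4189
Step 2: Compute the convergence rate.
r = 1 - 2/(kappa + 1) = 1 - 2*mu/(L + mu) = (L - mu)/(L + mu) = 31/179 = 0.1732


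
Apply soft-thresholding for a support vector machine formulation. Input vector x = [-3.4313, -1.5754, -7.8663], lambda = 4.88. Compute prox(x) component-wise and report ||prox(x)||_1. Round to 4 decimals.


Soft-thresholding with lambda = 4.88:
prox(-3.4313) = sign(-3.4313)*max(|-3.4313| - 4.88, 0) = 0.0
prox(-1.5754) = sign(-1.5754)*max(|-1.5754| - 4.88, 0) = 0.0
prox(-7.8663) = sign(-7.8663)*max(|-7.8663| - 4.88, 0) = -2.9863
prox(x) = [0.0, 0.0, -2.9863]
||prox(x)||_1 = 0.0 + 0.0 + 2.9863 = 2.9863


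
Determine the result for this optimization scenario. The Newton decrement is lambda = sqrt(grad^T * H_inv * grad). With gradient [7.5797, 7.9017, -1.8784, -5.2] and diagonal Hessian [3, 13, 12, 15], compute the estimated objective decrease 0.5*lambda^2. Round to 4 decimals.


Step 1: H is diagonal, so H^(-1) * g = [2.5266, 0.6078, -0.1565, -0.3467].
Step 2: g^T H^(-1) g = sum_i g_i^2 / H_ii
  = (7.5797)^2/3 + (7.9017)^2/13 + (-1.8784)^2/12 + (-5.2)^2/15
  = 19.1506 + 4.8028 + 0.294 + 1.8027 = 26.0502
Step 3: Objective decrease = 0.5 * g^T H^(-1) g = 13.0251


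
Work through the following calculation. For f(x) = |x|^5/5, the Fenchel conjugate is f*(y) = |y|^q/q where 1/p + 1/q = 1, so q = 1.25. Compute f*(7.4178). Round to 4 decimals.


The conjugate exponent q satisfies 1/p + 1/q = 1.
p = 5, so q = 5/(5 - 1) = 1.25
|y|^q = 7.4178^1.25 = 12.2418
f*(7.4178) = 12.2418 / 1.25 = 9.7934


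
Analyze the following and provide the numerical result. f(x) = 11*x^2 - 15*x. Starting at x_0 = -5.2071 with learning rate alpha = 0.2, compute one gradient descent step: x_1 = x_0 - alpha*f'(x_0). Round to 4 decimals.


We compute the gradient at x_0 and apply the update.
f'(x) = 22*x - 15
f'(-5.2071) = 22*-5.2071 - 15 = -129.5562
x_1 = -5.2071 - 0.2*-129.5562 = 20.7041


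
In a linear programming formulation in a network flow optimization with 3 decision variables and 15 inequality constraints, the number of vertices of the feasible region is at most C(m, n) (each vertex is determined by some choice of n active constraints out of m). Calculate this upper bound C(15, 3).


Each vertex corresponds to some choice of n active constraints out of m, so the number of vertices is at most C(m, n) = m! / (n!(m-n)!).
m = 15, n = 3
Numerator: 15 * 14 * 13
Denominator: 3! = 6
C(15, 3) = 455


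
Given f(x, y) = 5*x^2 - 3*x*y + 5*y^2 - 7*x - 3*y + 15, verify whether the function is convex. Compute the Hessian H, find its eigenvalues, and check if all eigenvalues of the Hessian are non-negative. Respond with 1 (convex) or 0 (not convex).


The Hessian of f(x,y) = 5*x^2 - 3*x*y + 5*y^2 - 7*x - 3*y + 15 is:
H = [[10, -3], [-3, 10]]
Trace = 10 + 10 = 20
Determinant = 10*10 - (-3)^2 = 91
Discriminant = (20)^2 - 4*91 = 36.0
Eigenvalues: lambda_1 = 7.0, lambda_2 = 13.0
The function is convex.

1


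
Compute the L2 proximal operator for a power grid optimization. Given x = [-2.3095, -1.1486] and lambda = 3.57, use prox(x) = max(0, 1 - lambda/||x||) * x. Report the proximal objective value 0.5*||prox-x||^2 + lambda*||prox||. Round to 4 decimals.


Step 1: Compute ||x||.
||x|| = 2.5794
Step 2: Compute scaling factor.
scale = max(0, 1 - 3.57/2.5794) = 0.0
Step 3: prox(x) = [-0.0, -0.0]
||prox(x)|| = 0.0
Step 4: Proximal objective.
0.5*||prox-x||^2 = 3.3265
lambda*||prox|| = 0.0
Total = 3.3265


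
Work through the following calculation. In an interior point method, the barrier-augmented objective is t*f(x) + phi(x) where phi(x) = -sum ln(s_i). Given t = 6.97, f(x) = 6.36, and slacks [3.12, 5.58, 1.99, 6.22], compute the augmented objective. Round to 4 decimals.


Step 1: Compute log-barrier.
ln values: [1.1378, 1.7192, 0.6881, 1.8278]
phi = -(1.1378 + 1.7192 + 0.6881 + 1.8278) = -5.3729
Step 2: Compute augmented objective.
t*f(x) = 6.97*6.36 = 44.3292
Total = 44.3292 - 5.3729 = 38.9563


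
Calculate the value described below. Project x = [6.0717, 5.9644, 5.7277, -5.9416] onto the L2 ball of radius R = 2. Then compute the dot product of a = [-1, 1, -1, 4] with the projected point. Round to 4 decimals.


Step 1: Compute ||x|| (intermediates to 6 decimals).
||x|| = sqrt(6.0717^2 + 5.9644^2 + 5.7277^2 + (-5.9416)^2) = 11.855326
Step 2: Project.
Since ||x|| > R, scale = R/||x|| = 2/11.855326 = 0.168701, proj(x) = scale * x
proj(x) = [1.024302, 1.0062, 0.966269, -1.002354]
Step 3: Dot product.
a^T * proj(x) = -1*1.024302 + 1*1.0062 - 1*0.966269 + 4*(-1.002354) = -4.9938


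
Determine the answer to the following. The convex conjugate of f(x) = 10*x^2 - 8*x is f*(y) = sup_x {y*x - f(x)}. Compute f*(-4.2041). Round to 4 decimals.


f*(y) = sup_x {y*x - a*x^2 - b*x} = sup_x {(y-b)*x - a*x^2}
FOC: (y - b) - 2a*x = 0 => x* = (y - b)/(2a)
x* = (-4.2041 + 8)/(2*10) = 0.1898
f*(-4.2041) = (y-b)^2/(4a) = (-4.2041 + 8)^2/(4*10)
= 14.4089/40 = 0.3602


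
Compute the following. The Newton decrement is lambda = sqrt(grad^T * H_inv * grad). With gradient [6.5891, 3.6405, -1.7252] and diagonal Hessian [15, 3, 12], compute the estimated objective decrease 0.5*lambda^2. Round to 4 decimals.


Step 1: H is diagonal, so H^(-1) * g = [0.4393, 1.2135, -0.1438].
Step 2: g^T H^(-1) g = sum_i g_i^2 / H_ii
  = (6.5891)^2/15 + (3.6405)^2/3 + (-1.7252)^2/12
  = 2.8944 + 4.4177 + 0.248 = 7.5602
Step 3: Objective decrease = 0.5 * g^T H^(-1) g = 3.7801


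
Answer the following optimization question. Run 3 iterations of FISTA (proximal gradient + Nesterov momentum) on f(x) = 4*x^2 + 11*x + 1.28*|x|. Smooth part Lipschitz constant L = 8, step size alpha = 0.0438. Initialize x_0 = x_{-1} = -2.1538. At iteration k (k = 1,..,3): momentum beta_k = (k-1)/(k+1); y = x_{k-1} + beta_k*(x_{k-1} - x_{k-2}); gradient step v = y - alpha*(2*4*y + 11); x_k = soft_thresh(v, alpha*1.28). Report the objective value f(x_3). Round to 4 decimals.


FISTA on f(x) = 4*x^2 + 11*x + 1.28*|x|
L = 8, alpha = 0.0438
Iteration 1: beta = 0.0, y = -2.1538 + 0.0*(-2.1538 + 2.1538) = -2.1538
  grad(y) = -6.2304, v = y - alpha*grad = -1.8809
  prox(v) = soft_thresh(-1.8809, 0.0561) = -1.8248
Iteration 2: beta = 0.3333, y = -1.8248 + 0.3333*(-1.8248 + 2.1538) = -1.7152
  grad(y) = -2.7215, v = y - alpha*grad = -1.596
  prox(v) = soft_thresh(-1.596, 0.0561) = -1.5399
Iteration 3: beta = 0.5, y = -1.5399 + 0.5*(-1.5399 + 1.8248) = -1.3975
  grad(y) = -0.1797, v = y - alpha*grad = -1.3896
  prox(v) = soft_thresh(-1.3896, 0.0561) = -1.3335
f(x_3) = 4*(-1.3335)^2 + 11*(-1.3335) + 1.28*|-1.3335| = -5.8487


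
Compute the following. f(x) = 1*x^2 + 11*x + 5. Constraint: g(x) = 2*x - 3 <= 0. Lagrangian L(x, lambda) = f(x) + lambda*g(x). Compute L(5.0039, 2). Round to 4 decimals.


Step 1: Evaluate f(x).
f(5.0039) = 1*5.0039^2 + 11*5.0039 + 5 = 85.0819
Step 2: Evaluate g(x).
g(5.0039) = 2*5.0039 - 3 = 7.0078
Step 3: Compute Lagrangian.
L = 85.0819 + 2*7.0078 = 99.0975


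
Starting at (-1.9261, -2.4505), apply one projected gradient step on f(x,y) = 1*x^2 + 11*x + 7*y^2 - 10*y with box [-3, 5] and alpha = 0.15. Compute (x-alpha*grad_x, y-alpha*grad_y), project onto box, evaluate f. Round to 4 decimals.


Step 1: Compute gradient at (-1.9261, -2.4505).
grad_x = 2*1*-1.9261 + 11 = 7.1478
grad_y = 2*7*-2.4505 - 10 = -44.307
Step 2: Gradient step.
x_raw = -1.9261 - 0.15*7.1478 = -2.9983
y_raw = -2.4505 - 0.15*-44.307 = 4.1956
Step 3: Project onto [-3, 5].
x_proj = clip(-2.9983) = -2.9983
y_proj = clip(4.1956) = 4.1956
Step 4: Evaluate f.
f(-2.9983, 4.1956) = 57.2716


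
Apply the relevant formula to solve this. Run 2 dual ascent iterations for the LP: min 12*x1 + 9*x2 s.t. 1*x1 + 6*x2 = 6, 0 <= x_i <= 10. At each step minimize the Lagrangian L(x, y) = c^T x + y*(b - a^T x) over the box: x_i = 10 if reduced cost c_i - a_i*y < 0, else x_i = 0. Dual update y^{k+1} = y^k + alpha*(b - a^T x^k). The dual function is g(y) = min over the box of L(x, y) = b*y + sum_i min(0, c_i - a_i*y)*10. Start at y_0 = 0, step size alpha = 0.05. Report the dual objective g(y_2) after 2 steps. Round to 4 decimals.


Dual ascent for LP: min 12*x1 + 9*x2, 1*x1 + 6*x2 = 6, 0 <= x_i <= 10
Step 1: y^k = 0.0, reduced costs: (12.0, 9.0)
  x^k = (0.0, 0.0), subgradient = b - a^T x = 6.0
  y^{k+1} = 0.0 + 0.05*6.0 = 0.3
Step 2: y^k = 0.3, reduced costs: (11.7, 7.2)
  x^k = (0.0, 0.0), subgradient = b - a^T x = 6.0
  y^{k+1} = 0.3 + 0.05*6.0 = 0.6
Dual objective at y_2 = 0.6: reduced costs (11.4, 5.4), box minimizer x = (0.0, 0.0)
g(y_2) = b*y + (c1 - a1*y)*x1 + (c2 - a2*y)*x2 = 6*0.6 + 11.4*0.0 + 5.4*0.0 = 3.6 + 0.0 + 0.0 = 3.6


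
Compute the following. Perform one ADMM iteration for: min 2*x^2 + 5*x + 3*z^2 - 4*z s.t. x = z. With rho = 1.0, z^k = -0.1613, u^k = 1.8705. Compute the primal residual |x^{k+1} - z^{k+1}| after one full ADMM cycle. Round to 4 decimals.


ADMM iteration with rho = 1.0, z^k = -0.1613, u^k = 1.8705
Step 1: x-update.
Minimize 2*x^2 + 5*x + (1.0/2)*(x + 0.1613 + 1.8705)^2
FOC: (2*2 + 1.0)*x = -5 + 1.0*(-0.1613 - 1.8705)
x^{k+1} = -1.4064
Step 2: z-update.
Minimize 3*z^2 - 4*z + (1.0/2)*(-1.4064 - z + 1.8705)^2
FOC: (2*3 + 1.0)*z = 4 + 1.0*(-1.4064 + 1.8705)
z^{k+1} = 0.6377
Step 3: u-update.
u^{k+1} = 1.8705 - 1.4064 - 0.6377 = -0.1736
Step 4: Primal residual = |-1.4064 - 0.6377| = 2.0441


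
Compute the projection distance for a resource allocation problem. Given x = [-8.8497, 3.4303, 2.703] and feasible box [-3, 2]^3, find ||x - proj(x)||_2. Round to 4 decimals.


Project each component onto [-3, 2].
clip(-8.8497) = -3.0, clip(3.4303) = 2.0, clip(2.703) = 2.0
Projection = [-3.0, 2.0, 2.0]
Squared diffs: [34.219, 2.0458, 0.4942]
Distance = sqrt(36.759) = 6.0629


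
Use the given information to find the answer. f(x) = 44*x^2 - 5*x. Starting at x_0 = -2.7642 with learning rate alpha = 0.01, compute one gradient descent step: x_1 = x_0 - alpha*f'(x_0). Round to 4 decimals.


We compute the gradient at x_0 and apply the update.
f'(x) = 88*x - 5
f'(-2.7642) = 88*-2.7642 - 5 = -248.2496
x_1 = -2.7642 - 0.01*-248.2496 = -0.2817


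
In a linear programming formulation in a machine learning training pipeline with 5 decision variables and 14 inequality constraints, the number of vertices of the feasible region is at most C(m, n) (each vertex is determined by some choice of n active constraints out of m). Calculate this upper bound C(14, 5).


Each vertex corresponds to some choice of n active constraints out of m, so the number of vertices is at most C(m, n) = m! / (n!(m-n)!).
m = 14, n = 5
Numerator: 14 * 13 * 12 * 11 * 10
Denominator: 5! = 120
C(14, 5) = 2002


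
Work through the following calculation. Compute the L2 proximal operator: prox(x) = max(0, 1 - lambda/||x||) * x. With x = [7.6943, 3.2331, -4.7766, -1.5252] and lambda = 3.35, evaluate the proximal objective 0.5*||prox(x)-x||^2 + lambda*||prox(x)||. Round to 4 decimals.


Step 1: Compute ||x||.
||x|| = 9.7364
Step 2: Compute scaling factor.
scale = max(0, 1 - 3.35/9.7364) = 0.6559
Step 3: prox(x) = [5.0469, 2.1207, -3.1331, -1.0004]
||prox(x)|| = 6.3864
Step 4: Proximal objective.
0.5*||prox-x||^2 = 5.6113
lambda*||prox|| = 21.3944
Total = 27.0057


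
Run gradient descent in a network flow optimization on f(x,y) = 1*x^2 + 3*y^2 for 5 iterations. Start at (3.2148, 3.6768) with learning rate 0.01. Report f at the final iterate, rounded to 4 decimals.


Gradient descent on f(x,y) = 1*x^2 + 3*y^2.
Starting point: (3.2148, 3.6768), alpha = 0.01
Step 1: grad_x = 2*1*3.2148 = 6.4296, grad_y = 2*3*3.6768 = 22.0608
  x_1 = 3.2148 - 0.01*6.4296 = 3.1505
  y_1 = 3.6768 - 0.01*22.0608 = 3.4562
Step 2: grad_x = 2*1*3.1505 = 6.301, grad_y = 2*3*3.4562 = 20.7372
  x_2 = 3.1505 - 0.01*6.301 = 3.0875
  y_2 = 3.4562 - 0.01*20.7372 = 3.2488
Step 3: grad_x = 2*1*3.0875 = 6.175, grad_y = 2*3*3.2488 = 19.4929
  x_3 = 3.0875 - 0.01*6.175 = 3.0257
  y_3 = 3.2488 - 0.01*19.4929 = 3.0539
Step 4: grad_x = 2*1*3.0257 = 6.0515, grad_y = 2*3*3.0539 = 18.3233
  x_4 = 3.0257 - 0.01*6.0515 = 2.9652
  y_4 = 3.0539 - 0.01*18.3233 = 2.8707
Step 5: grad_x = 2*1*2.9652 = 5.9305, grad_y = 2*3*2.8707 = 17.2239
  x_5 = 2.9652 - 0.01*5.9305 = 2.9059
  y_5 = 2.8707 - 0.01*17.2239 = 2.6984
f(2.9059, 2.6984) = 1*2.9059^2 + 3*2.6984^2 = 30.2888


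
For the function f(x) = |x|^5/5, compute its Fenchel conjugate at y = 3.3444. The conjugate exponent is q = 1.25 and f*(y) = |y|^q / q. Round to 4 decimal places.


The conjugate exponent q satisfies 1/p + 1/q = 1.
p = 5, so q = 5/(5 - 1) = 1.25
|y|^q = 3.3444^1.25 = 4.5227
f*(3.3444) = 4.5227 / 1.25 = 3.6182


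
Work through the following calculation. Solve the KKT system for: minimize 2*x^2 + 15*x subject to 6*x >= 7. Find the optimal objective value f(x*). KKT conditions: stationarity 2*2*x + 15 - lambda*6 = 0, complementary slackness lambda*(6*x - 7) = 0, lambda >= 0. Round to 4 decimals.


Step 1: Try lambda = 0 (constraint inactive).
x_unc = -15/(2*2) = -3.75
Check: 6*-3.75 = -22.5 < 7 -- violated!
Step 2: Constraint must be active: 6*x = 7
x* = 7/6 = 1.1667 (rounded; the exact value 7/6 is used below)
lambda = (2*2*(7/6) + 15)/6 = 3.2778
Step 3: Compute optimal value.
f(x*) = 2*(7/6)^2 + 15*(7/6) = 20.2222


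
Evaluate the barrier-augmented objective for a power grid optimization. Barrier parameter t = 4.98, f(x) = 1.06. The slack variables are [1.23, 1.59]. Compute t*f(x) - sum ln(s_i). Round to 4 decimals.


Step 1: Compute log-barrier.
ln values: [0.207, 0.4637]
phi = -(0.207 + 0.4637) = -0.6707
Step 2: Compute augmented objective.
t*f(x) = 4.98*1.06 = 5.2788
Total = 5.2788 - 0.6707 = 4.6081


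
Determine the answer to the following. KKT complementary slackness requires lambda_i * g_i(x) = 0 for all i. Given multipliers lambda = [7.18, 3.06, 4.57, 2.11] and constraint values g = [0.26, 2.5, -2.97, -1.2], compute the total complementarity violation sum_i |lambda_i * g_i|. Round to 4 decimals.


KKT complementary slackness check:
lambda_1 * g_1 = 7.18 * 0.26 = 1.8668
lambda_2 * g_2 = 3.06 * 2.5 = 7.65
lambda_3 * g_3 = 4.57 * -2.97 = -13.5729
lambda_4 * g_4 = 2.11 * -1.2 = -2.532
Total violation = 1.8668 + 7.65 + 13.5729 + 2.532 = 25.6217


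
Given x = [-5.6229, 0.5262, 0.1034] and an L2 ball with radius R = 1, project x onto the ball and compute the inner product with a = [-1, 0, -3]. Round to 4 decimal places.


Step 1: Compute ||x|| (intermediates to 6 decimals).
||x|| = sqrt((-5.6229)^2 + 0.5262^2 + 0.1034^2) = 5.648414
Step 2: Project.
Since ||x|| > R, scale = R/||x|| = 1/5.648414 = 0.177041, proj(x) = scale * x
proj(x) = [-0.995484, 0.093159, 0.018306]
Step 3: Dot product.
a^T * proj(x) = -1*(-0.995484) + 0*0.093159 - 3*0.018306 = 0.9406


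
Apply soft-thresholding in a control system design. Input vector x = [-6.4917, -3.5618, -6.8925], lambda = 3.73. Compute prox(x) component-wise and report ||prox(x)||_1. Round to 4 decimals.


Soft-thresholding with lambda = 3.73:
prox(-6.4917) = sign(-6.4917)*max(|-6.4917| - 3.73, 0) = -2.7617
prox(-3.5618) = sign(-3.5618)*max(|-3.5618| - 3.73, 0) = 0.0
prox(-6.8925) = sign(-6.8925)*max(|-6.8925| - 3.73, 0) = -3.1625
prox(x) = [-2.7617, 0.0, -3.1625]
||prox(x)||_1 = 2.7617 + 0.0 + 3.1625 = 5.9242


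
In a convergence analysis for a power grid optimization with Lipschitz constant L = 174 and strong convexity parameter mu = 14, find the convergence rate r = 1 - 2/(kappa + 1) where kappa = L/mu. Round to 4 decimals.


Step 1: Compute the condition number.
kappa = L/mu = 174/14 = 12.4286
Step 2: Compute the convergence rate.
r = 1 - 2/(kappa + 1) = 1 - 2*mu/(L + mu) = (L - mu)/(L + mu) = 160/188 = 0.8511


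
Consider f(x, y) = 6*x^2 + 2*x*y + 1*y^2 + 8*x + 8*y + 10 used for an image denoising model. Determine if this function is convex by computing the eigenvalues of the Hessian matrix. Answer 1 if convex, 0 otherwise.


The Hessian of f(x,y) = 6*x^2 + 2*x*y + 1*y^2 + 8*x + 8*y + 10 is:
H = [[12, 2], [2, 2]]
Trace = 12 + 2 = 14
Determinant = 12*2 - (2)^2 = 20
Discriminant = (14)^2 - 4*20 = 116.0
Eigenvalues: lambda_1 = 1.6148, lambda_2 = 12.3852
The function is convex.

1


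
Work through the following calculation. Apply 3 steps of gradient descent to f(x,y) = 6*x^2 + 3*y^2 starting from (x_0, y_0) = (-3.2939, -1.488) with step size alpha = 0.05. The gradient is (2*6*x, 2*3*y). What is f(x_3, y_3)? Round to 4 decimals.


Gradient descent on f(x,y) = 6*x^2 + 3*y^2.
Starting point: (-3.2939, -1.488), alpha = 0.05
Step 1: grad_x = 2*6*-3.2939 = -39.5268, grad_y = 2*3*-1.488 = -8.928
  x_1 = -3.2939 - 0.05*-39.5268 = -1.3176
  y_1 = -1.488 - 0.05*-8.928 = -1.0416
Step 2: grad_x = 2*6*-1.3176 = -15.8107, grad_y = 2*3*-1.0416 = -6.2496
  x_2 = -1.3176 - 0.05*-15.8107 = -0.527
  y_2 = -1.0416 - 0.05*-6.2496 = -0.7291
Step 3: grad_x = 2*6*-0.527 = -6.3243, grad_y = 2*3*-0.7291 = -4.3747
  x_3 = -0.527 - 0.05*-6.3243 = -0.2108
  y_3 = -0.7291 - 0.05*-4.3747 = -0.5104
f(-0.2108, -0.5104) = 6*(-0.2108)^2 + 3*(-0.5104)^2 = 1.0481


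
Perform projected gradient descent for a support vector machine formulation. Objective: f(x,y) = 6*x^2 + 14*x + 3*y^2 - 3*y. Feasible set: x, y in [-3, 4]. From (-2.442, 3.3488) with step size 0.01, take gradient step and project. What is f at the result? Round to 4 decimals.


Step 1: Compute gradient at (-2.442, 3.3488).
grad_x = 2*6*-2.442 + 14 = -15.304
grad_y = 2*3*3.3488 - 3 = 17.0928
Step 2: Gradient step.
x_raw = -2.442 - 0.01*-15.304 = -2.289
y_raw = 3.3488 - 0.01*17.0928 = 3.1779
Step 3: Project onto [-3, 4].
x_proj = clip(-2.289) = -2.289
y_proj = clip(3.1779) = 3.1779
Step 4: Evaluate f.
f(-2.289, 3.1779) = 20.1536


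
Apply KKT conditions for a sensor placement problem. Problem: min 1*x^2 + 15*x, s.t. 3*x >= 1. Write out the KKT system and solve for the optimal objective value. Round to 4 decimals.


Step 1: Try lambda = 0 (constraint inactive).
x_unc = -15/(2*1) = -7.5
Check: 3*-7.5 = -22.5 < 1 -- violated!
Step 2: Constraint must be active: 3*x = 1
x* = 1/3 = 0.3333 (rounded; the exact value 1/3 is used below)
lambda = (2*1*(1/3) + 15)/3 = 5.2222
Step 3: Compute optimal value.
f(x*) = 1*(1/3)^2 + 15*(1/3) = 5.1111


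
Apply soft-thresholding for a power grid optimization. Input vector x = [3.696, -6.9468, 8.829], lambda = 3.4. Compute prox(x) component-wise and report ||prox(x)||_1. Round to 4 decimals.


Soft-thresholding with lambda = 3.4:
prox(3.696) = sign(3.696)*max(|3.696| - 3.4, 0) = 0.296
prox(-6.9468) = sign(-6.9468)*max(|-6.9468| - 3.4, 0) = -3.5468
prox(8.829) = sign(8.829)*max(|8.829| - 3.4, 0) = 5.429
prox(x) = [0.296, -3.5468, 5.429]
||prox(x)||_1 = 0.296 + 3.5468 + 5.429 = 9.2718
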